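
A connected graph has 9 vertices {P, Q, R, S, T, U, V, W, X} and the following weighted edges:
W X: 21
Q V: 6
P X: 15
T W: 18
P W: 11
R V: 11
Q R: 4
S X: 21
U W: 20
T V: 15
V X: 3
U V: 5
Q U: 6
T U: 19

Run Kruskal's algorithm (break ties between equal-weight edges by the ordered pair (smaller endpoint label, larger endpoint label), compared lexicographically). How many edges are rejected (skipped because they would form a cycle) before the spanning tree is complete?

Sort edges by weight, then run Kruskal:
V X (3): add — endpoints in different components.
Q R (4): add — endpoints in different components.
U V (5): add — endpoints in different components.
Q U (6): add — endpoints in different components.
Q V (6): skip — Q and V already connected.
P W (11): add — endpoints in different components.
R V (11): skip — V and R already connected.
P X (15): add — endpoints in different components.
T V (15): add — endpoints in different components.
T W (18): skip — W and T already connected.
T U (19): skip — U and T already connected.
U W (20): skip — W and U already connected.
S X (21): add — endpoints in different components.
Edges rejected before the tree was complete: 5.

5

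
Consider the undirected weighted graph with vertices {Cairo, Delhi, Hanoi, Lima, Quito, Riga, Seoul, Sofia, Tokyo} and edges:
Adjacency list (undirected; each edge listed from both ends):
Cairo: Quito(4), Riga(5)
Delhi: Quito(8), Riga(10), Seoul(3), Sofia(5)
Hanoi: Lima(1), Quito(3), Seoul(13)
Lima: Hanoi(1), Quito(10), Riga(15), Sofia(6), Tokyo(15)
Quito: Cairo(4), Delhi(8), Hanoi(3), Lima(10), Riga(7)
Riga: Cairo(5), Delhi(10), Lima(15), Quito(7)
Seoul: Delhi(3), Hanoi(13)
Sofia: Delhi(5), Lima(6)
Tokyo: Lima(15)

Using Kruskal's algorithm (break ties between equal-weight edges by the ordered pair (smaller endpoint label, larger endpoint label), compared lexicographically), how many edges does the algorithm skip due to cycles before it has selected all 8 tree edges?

6

Sort edges by weight, then run Kruskal:
Hanoi–Lima (1): add — endpoints in different components.
Delhi–Seoul (3): add — endpoints in different components.
Hanoi–Quito (3): add — endpoints in different components.
Cairo–Quito (4): add — endpoints in different components.
Cairo–Riga (5): add — endpoints in different components.
Delhi–Sofia (5): add — endpoints in different components.
Lima–Sofia (6): add — endpoints in different components.
Quito–Riga (7): skip — Riga and Quito already connected.
Delhi–Quito (8): skip — Delhi and Quito already connected.
Delhi–Riga (10): skip — Delhi and Riga already connected.
Lima–Quito (10): skip — Lima and Quito already connected.
Hanoi–Seoul (13): skip — Seoul and Hanoi already connected.
Lima–Riga (15): skip — Lima and Riga already connected.
Lima–Tokyo (15): add — endpoints in different components.
Edges rejected before the tree was complete: 6.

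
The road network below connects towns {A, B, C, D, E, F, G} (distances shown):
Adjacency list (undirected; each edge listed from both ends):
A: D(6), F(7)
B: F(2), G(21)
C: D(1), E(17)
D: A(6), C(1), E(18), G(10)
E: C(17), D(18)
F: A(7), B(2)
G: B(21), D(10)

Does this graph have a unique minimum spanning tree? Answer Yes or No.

Yes

Kruskal: consider edges lightest-first.
C D (1): add. Components now {A} {B} {C,D} {E} {F} {G}
B F (2): add. Components now {A} {B,F} {C,D} {E} {G}
A D (6): add. Components now {A,C,D} {B,F} {E} {G}
A F (7): add. Components now {A,B,C,D,F} {E} {G}
D G (10): add. Components now {A,B,C,D,F,G} {E}
C E (17): add. Components now {A,B,C,D,E,F,G}
Every non-tree edge has weight strictly greater than the heaviest edge on the tree path between its endpoints, so the MST is unique.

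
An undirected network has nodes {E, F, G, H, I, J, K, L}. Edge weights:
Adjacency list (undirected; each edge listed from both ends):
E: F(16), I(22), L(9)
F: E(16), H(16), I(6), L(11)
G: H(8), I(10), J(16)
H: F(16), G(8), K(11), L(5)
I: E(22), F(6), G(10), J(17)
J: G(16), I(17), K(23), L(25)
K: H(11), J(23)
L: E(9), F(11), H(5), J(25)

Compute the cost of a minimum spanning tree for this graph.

65

Kruskal's algorithm — process edges by increasing weight (ties by edge label):
H L (5): add — endpoints in different components.
F I (6): add — endpoints in different components.
G H (8): add — endpoints in different components.
E L (9): add — endpoints in different components.
G I (10): add — endpoints in different components.
F L (11): skip — F and L already connected.
H K (11): add — endpoints in different components.
E F (16): skip — E and F already connected.
F H (16): skip — F and H already connected.
G J (16): add — endpoints in different components.
MST edges: H L, F I, G H, E L, G I, H K, G J; total weight 5+6+8+9+10+11+16 = 65.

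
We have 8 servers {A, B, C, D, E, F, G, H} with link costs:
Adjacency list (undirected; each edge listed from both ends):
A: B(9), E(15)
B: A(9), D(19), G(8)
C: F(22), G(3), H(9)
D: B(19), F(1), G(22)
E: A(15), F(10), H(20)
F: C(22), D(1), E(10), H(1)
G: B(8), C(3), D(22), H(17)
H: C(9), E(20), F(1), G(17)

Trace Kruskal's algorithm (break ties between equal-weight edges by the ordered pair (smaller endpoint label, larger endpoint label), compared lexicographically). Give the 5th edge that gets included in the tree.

Sort edges by weight, then run Kruskal:
D F (1): add — endpoints in different components.
F H (1): add — endpoints in different components.
C G (3): add — endpoints in different components.
B G (8): add — endpoints in different components.
A B (9): add — endpoints in different components.
C H (9): add — endpoints in different components.
E F (10): add — endpoints in different components.
The 5th edge added is A B.

A-B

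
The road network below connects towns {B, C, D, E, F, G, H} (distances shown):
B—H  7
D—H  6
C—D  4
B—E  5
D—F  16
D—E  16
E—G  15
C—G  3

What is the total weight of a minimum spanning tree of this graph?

41

Prim's algorithm from H:
Step 1: cheapest edge leaving the tree is D—H (6); add D.
Step 2: cheapest edge leaving the tree is C—D (4); add C.
Step 3: cheapest edge leaving the tree is C—G (3); add G.
Step 4: cheapest edge leaving the tree is B—H (7); add B.
Step 5: cheapest edge leaving the tree is B—E (5); add E.
Step 6: cheapest edge leaving the tree is D—F (16); add F.
MST edges: D—H, C—D, C—G, B—H, B—E, D—F; total weight 6+4+3+7+5+16 = 41.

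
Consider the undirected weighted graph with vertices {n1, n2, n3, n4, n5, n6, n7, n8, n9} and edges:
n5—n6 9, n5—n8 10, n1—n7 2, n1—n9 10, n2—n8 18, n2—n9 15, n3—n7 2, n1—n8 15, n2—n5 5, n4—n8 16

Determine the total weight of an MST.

Prim, starting at n6.
Step 1: cheapest edge leaving the tree is n5—n6 (9); add n5.
Step 2: cheapest edge leaving the tree is n2—n5 (5); add n2.
Step 3: cheapest edge leaving the tree is n5—n8 (10); add n8.
Step 4: cheapest edge leaving the tree is n1—n8 (15); add n1.
Step 5: cheapest edge leaving the tree is n1—n7 (2); add n7.
Step 6: cheapest edge leaving the tree is n3—n7 (2); add n3.
Step 7: cheapest edge leaving the tree is n1—n9 (10); add n9.
Step 8: cheapest edge leaving the tree is n4—n8 (16); add n4.
MST edges: n5—n6, n2—n5, n5—n8, n1—n8, n1—n7, n3—n7, n1—n9, n4—n8; total weight 9+5+10+15+2+2+10+16 = 69.

69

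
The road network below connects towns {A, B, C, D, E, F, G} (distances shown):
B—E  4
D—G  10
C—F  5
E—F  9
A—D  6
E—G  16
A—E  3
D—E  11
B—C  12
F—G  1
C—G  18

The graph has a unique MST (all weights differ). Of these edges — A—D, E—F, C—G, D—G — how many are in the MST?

2

Kruskal: consider edges lightest-first.
F—G (1): add — endpoints in different components.
A—E (3): add — endpoints in different components.
B—E (4): add — endpoints in different components.
C—F (5): add — endpoints in different components.
A—D (6): add — endpoints in different components.
E—F (9): add — endpoints in different components.
MST edge set: {F—G, A—E, B—E, C—F, A—D, E—F}.
Of the listed edges, {A—D, E—F} are in the MST → 2.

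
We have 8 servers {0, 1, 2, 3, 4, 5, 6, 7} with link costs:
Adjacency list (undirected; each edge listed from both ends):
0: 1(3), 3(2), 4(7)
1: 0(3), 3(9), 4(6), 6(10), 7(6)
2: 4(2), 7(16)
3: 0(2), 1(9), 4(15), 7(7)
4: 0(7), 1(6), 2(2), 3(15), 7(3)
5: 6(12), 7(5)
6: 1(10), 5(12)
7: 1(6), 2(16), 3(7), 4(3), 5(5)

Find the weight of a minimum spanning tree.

31

Grow the tree from 5 using Prim:
Step 1: cheapest edge leaving the tree is 5—7 (5); add 7.
Step 2: cheapest edge leaving the tree is 4—7 (3); add 4.
Step 3: cheapest edge leaving the tree is 2—4 (2); add 2.
Step 4: cheapest edge leaving the tree is 1—4 (6); add 1.
Step 5: cheapest edge leaving the tree is 0—1 (3); add 0.
Step 6: cheapest edge leaving the tree is 0—3 (2); add 3.
Step 7: cheapest edge leaving the tree is 1—6 (10); add 6.
MST edges: 5—7, 4—7, 2—4, 1—4, 0—1, 0—3, 1—6; total weight 5+3+2+6+3+2+10 = 31.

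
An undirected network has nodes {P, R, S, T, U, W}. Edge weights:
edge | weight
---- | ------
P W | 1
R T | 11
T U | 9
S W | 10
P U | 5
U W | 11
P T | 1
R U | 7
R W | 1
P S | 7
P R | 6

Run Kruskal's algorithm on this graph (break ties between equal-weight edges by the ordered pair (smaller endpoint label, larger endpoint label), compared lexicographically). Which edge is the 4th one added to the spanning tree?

Kruskal: consider edges lightest-first.
P T (1): add — endpoints in different components.
P W (1): add — endpoints in different components.
R W (1): add — endpoints in different components.
P U (5): add — endpoints in different components.
P R (6): skip — P and R already connected.
P S (7): add — endpoints in different components.
The 4th edge added is P U.

P-U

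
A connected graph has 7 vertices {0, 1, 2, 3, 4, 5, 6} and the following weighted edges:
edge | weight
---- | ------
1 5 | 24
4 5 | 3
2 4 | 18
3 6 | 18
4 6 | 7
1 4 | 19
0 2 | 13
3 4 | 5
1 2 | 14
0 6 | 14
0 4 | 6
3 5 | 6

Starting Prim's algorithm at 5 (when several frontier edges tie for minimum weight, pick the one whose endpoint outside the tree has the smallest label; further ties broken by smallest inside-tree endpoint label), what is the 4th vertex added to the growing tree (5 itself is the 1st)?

0

Prim, starting at 5.
Step 1: frontier [4 5 3, 3 5 6, 1 5 24] → take 4 5 (3); add 4.
Step 2: frontier [3 4 5, 0 4 6, 4 6 7, 2 4 18, 1 4 19, 3 5 6, 1 5 24] → take 3 4 (5); add 3.
Step 3: frontier [3 6 18, 0 4 6, 4 6 7, 2 4 18, 1 4 19, 1 5 24] → take 0 4 (6); add 0.
Step 4: frontier [0 2 13, 0 6 14, 3 6 18, 4 6 7, 2 4 18, 1 4 19, 1 5 24] → take 4 6 (7); add 6.
Step 5: frontier [0 2 13, 2 4 18, 1 4 19, 1 5 24] → take 0 2 (13); add 2.
Step 6: frontier [1 2 14, 1 4 19, 1 5 24] → take 1 2 (14); add 1.
Vertex order: 5, 4, 3, 0, 6, 2, 1. The 4th vertex is 0.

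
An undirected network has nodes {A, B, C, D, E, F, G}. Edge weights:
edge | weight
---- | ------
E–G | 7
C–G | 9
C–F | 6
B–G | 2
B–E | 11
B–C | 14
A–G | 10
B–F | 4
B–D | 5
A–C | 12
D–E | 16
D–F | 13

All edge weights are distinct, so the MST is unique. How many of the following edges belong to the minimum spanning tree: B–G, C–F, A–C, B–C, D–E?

2

Kruskal: consider edges lightest-first.
B–G (2): add. Components now {A} {B,G} {C} {D} {E} {F}
B–F (4): add. Components now {A} {B,F,G} {C} {D} {E}
B–D (5): add. Components now {A} {B,D,F,G} {C} {E}
C–F (6): add. Components now {A} {B,C,D,F,G} {E}
E–G (7): add. Components now {A} {B,C,D,E,F,G}
C–G (9): skip — C and G already connected.
A–G (10): add. Components now {A,B,C,D,E,F,G}
MST edge set: {B–G, B–F, B–D, C–F, E–G, A–G}.
Of the listed edges, {B–G, C–F} are in the MST → 2.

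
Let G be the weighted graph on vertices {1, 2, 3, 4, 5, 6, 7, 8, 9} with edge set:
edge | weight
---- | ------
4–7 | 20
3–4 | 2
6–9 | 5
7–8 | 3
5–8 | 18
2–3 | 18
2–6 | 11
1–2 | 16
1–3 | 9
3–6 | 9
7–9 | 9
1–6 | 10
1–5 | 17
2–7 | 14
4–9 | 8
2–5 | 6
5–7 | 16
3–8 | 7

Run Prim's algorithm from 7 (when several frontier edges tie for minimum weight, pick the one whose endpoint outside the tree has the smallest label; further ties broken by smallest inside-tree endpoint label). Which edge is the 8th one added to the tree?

Prim, starting at 7.
Step 1: cheapest edge leaving the tree is 7–8 (3); add 8.
Step 2: cheapest edge leaving the tree is 3–8 (7); add 3.
Step 3: cheapest edge leaving the tree is 3–4 (2); add 4.
Step 4: cheapest edge leaving the tree is 4–9 (8); add 9.
Step 5: cheapest edge leaving the tree is 6–9 (5); add 6.
Step 6: cheapest edge leaving the tree is 1–3 (9); add 1.
Step 7: cheapest edge leaving the tree is 2–6 (11); add 2.
Step 8: cheapest edge leaving the tree is 2–5 (6); add 5.
The 8th edge added is 2–5.

2-5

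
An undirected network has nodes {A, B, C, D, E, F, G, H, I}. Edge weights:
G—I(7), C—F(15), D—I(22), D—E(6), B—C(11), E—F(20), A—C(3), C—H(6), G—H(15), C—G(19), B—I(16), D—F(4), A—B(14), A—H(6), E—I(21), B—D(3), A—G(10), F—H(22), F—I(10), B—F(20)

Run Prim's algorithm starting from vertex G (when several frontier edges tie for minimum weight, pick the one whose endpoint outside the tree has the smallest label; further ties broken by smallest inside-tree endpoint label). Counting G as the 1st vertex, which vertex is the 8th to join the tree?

B

Prim's algorithm from G:
Step 1: cheapest edge leaving the tree is G—I (7); add I.
Step 2: cheapest edge leaving the tree is A—G (10); add A.
Step 3: cheapest edge leaving the tree is A—C (3); add C.
Step 4: cheapest edge leaving the tree is A—H (6); add H.
Step 5: cheapest edge leaving the tree is F—I (10); add F.
Step 6: cheapest edge leaving the tree is D—F (4); add D.
Step 7: cheapest edge leaving the tree is B—D (3); add B.
Step 8: cheapest edge leaving the tree is D—E (6); add E.
Vertex order: G, I, A, C, H, F, D, B, E. The 8th vertex is B.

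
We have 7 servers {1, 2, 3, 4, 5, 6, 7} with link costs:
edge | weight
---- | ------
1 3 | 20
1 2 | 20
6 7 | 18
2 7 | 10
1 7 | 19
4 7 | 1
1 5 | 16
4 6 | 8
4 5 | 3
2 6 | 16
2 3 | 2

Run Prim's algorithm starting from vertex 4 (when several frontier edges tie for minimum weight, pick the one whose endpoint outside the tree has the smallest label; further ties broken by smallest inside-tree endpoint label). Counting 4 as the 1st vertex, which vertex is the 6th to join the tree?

3

Prim, starting at 4.
Step 1: cheapest edge leaving the tree is 4 7 (1); add 7.
Step 2: cheapest edge leaving the tree is 4 5 (3); add 5.
Step 3: cheapest edge leaving the tree is 4 6 (8); add 6.
Step 4: cheapest edge leaving the tree is 2 7 (10); add 2.
Step 5: cheapest edge leaving the tree is 2 3 (2); add 3.
Step 6: cheapest edge leaving the tree is 1 5 (16); add 1.
Vertex order: 4, 7, 5, 6, 2, 3, 1. The 6th vertex is 3.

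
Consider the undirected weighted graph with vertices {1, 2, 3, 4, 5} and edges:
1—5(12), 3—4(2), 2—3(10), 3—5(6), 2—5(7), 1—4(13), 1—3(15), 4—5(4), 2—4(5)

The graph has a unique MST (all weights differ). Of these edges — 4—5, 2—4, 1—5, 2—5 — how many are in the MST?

3

Kruskal: consider edges lightest-first.
3—4 (2): add. Components now {1} {2} {3,4} {5}
4—5 (4): add. Components now {1} {2} {3,4,5}
2—4 (5): add. Components now {1} {2,3,4,5}
3—5 (6): skip — 3 and 5 already connected.
2—5 (7): skip — 2 and 5 already connected.
2—3 (10): skip — 2 and 3 already connected.
1—5 (12): add. Components now {1,2,3,4,5}
MST edge set: {3—4, 4—5, 2—4, 1—5}.
Of the listed edges, {4—5, 2—4, 1—5} are in the MST → 3.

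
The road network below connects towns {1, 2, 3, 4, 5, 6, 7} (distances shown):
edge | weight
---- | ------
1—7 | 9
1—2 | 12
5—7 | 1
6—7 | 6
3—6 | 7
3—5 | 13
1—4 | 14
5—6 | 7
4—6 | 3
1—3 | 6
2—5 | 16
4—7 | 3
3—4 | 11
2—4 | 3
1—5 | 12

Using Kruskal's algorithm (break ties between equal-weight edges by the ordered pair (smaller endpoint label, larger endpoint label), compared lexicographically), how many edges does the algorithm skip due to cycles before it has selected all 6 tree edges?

Kruskal: consider edges lightest-first.
5—7 (1): add. Components now {1} {2} {3} {4} {5,7} {6}
2—4 (3): add. Components now {1} {2,4} {3} {5,7} {6}
4—6 (3): add. Components now {1} {2,4,6} {3} {5,7}
4—7 (3): add. Components now {1} {2,4,5,6,7} {3}
1—3 (6): add. Components now {1,3} {2,4,5,6,7}
6—7 (6): skip — 6 and 7 already connected.
3—6 (7): add. Components now {1,2,3,4,5,6,7}
Edges rejected before the tree was complete: 1.

1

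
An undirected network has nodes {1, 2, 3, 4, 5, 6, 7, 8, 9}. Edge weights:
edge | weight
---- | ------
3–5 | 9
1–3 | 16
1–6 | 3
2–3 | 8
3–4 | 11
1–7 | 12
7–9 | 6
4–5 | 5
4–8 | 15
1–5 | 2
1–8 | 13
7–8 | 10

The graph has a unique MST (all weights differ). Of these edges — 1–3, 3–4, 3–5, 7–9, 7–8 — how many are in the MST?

3

Sort edges by weight, then run Kruskal:
1–5 (2): add — endpoints in different components.
1–6 (3): add — endpoints in different components.
4–5 (5): add — endpoints in different components.
7–9 (6): add — endpoints in different components.
2–3 (8): add — endpoints in different components.
3–5 (9): add — endpoints in different components.
7–8 (10): add — endpoints in different components.
3–4 (11): skip — 3 and 4 already connected.
1–7 (12): add — endpoints in different components.
MST edge set: {1–5, 1–6, 4–5, 7–9, 2–3, 3–5, 7–8, 1–7}.
Of the listed edges, {3–5, 7–9, 7–8} are in the MST → 3.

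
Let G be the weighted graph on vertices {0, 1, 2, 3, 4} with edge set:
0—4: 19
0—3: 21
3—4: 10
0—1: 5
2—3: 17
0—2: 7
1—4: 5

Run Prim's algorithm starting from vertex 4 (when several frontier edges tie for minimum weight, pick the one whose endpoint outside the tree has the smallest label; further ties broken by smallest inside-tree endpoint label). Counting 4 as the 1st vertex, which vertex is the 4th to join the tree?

2

Prim, starting at 4.
Step 1: cheapest edge leaving the tree is 1—4 (5); add 1.
Step 2: cheapest edge leaving the tree is 0—1 (5); add 0.
Step 3: cheapest edge leaving the tree is 0—2 (7); add 2.
Step 4: cheapest edge leaving the tree is 3—4 (10); add 3.
Vertex order: 4, 1, 0, 2, 3. The 4th vertex is 2.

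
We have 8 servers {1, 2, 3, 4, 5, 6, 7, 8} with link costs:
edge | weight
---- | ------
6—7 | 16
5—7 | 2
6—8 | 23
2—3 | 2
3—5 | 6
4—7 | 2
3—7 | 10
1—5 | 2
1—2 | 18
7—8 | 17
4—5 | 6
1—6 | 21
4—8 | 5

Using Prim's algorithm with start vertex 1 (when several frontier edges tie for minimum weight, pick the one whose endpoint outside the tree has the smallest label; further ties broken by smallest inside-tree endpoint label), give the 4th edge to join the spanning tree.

4-8

Prim, starting at 1.
Step 1: frontier [1—5 2, 1—2 18, 1—6 21] → take 1—5 (2); add 5.
Step 2: frontier [1—2 18, 1—6 21, 5—7 2, 3—5 6, 4—5 6] → take 5—7 (2); add 7.
Step 3: frontier [1—2 18, 1—6 21, 3—5 6, 4—5 6, 4—7 2, 3—7 10, 6—7 16, 7—8 17] → take 4—7 (2); add 4.
Step 4: frontier [1—2 18, 1—6 21, 4—8 5, 3—5 6, 3—7 10, 6—7 16, 7—8 17] → take 4—8 (5); add 8.
Step 5: frontier [1—2 18, 1—6 21, 3—5 6, 3—7 10, 6—7 16, 6—8 23] → take 3—5 (6); add 3.
Step 6: frontier [1—2 18, 1—6 21, 2—3 2, 6—7 16, 6—8 23] → take 2—3 (2); add 2.
Step 7: frontier [1—6 21, 6—7 16, 6—8 23] → take 6—7 (16); add 6.
The 4th edge added is 4—8.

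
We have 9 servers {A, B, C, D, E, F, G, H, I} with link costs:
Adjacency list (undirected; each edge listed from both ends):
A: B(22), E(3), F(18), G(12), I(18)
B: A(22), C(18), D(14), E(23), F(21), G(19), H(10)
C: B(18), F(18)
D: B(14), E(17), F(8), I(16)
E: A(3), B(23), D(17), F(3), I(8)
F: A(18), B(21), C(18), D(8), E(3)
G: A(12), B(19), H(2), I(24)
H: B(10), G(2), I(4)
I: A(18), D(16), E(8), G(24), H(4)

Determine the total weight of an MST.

Grow the tree from A using Prim:
Step 1: cheapest edge leaving the tree is A—E (3); add E.
Step 2: cheapest edge leaving the tree is E—F (3); add F.
Step 3: cheapest edge leaving the tree is D—F (8); add D.
Step 4: cheapest edge leaving the tree is E—I (8); add I.
Step 5: cheapest edge leaving the tree is H—I (4); add H.
Step 6: cheapest edge leaving the tree is G—H (2); add G.
Step 7: cheapest edge leaving the tree is B—H (10); add B.
Step 8: cheapest edge leaving the tree is B—C (18); add C.
MST edges: A—E, E—F, D—F, E—I, H—I, G—H, B—H, B—C; total weight 3+3+8+8+4+2+10+18 = 56.

56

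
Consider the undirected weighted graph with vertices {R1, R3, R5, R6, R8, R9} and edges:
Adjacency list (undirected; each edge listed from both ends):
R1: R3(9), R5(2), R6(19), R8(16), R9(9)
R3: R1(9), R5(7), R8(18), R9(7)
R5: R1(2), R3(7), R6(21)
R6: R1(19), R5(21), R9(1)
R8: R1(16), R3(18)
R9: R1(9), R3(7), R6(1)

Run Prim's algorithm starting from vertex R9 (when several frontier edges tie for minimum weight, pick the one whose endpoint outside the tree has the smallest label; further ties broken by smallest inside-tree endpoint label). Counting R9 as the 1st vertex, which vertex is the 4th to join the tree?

Prim's algorithm from R9:
Step 1: frontier [R6-R9 1, R3-R9 7, R1-R9 9] → take R6-R9 (1); add R6.
Step 2: frontier [R1-R6 19, R5-R6 21, R3-R9 7, R1-R9 9] → take R3-R9 (7); add R3.
Step 3: frontier [R3-R5 7, R1-R3 9, R3-R8 18, R1-R6 19, R5-R6 21, R1-R9 9] → take R3-R5 (7); add R5.
Step 4: frontier [R1-R3 9, R3-R8 18, R1-R5 2, R1-R6 19, R1-R9 9] → take R1-R5 (2); add R1.
Step 5: frontier [R1-R8 16, R3-R8 18] → take R1-R8 (16); add R8.
Vertex order: R9, R6, R3, R5, R1, R8. The 4th vertex is R5.

R5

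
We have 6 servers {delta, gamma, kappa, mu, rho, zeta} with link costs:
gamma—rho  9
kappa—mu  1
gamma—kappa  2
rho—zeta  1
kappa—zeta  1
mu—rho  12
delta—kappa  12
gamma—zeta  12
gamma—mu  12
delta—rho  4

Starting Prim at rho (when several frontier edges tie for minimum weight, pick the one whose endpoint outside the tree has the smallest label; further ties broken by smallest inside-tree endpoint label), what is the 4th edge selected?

Prim's algorithm from rho:
Step 1: frontier [rho—zeta 1, delta—rho 4, gamma—rho 9, mu—rho 12] → take rho—zeta (1); add zeta.
Step 2: frontier [delta—rho 4, gamma—rho 9, mu—rho 12, kappa—zeta 1, gamma—zeta 12] → take kappa—zeta (1); add kappa.
Step 3: frontier [kappa—mu 1, gamma—kappa 2, delta—kappa 12, delta—rho 4, gamma—rho 9, mu—rho 12, gamma—zeta 12] → take kappa—mu (1); add mu.
Step 4: frontier [gamma—kappa 2, delta—kappa 12, gamma—mu 12, delta—rho 4, gamma—rho 9, gamma—zeta 12] → take gamma—kappa (2); add gamma.
Step 5: frontier [delta—kappa 12, delta—rho 4] → take delta—rho (4); add delta.
The 4th edge added is gamma—kappa.

gamma-kappa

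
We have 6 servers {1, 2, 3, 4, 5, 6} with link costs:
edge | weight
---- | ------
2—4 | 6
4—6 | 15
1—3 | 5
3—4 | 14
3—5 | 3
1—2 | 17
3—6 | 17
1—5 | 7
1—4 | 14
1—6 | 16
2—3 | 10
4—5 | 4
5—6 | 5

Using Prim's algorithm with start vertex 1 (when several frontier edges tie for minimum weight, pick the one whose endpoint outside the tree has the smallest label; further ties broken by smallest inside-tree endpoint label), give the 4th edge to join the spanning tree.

5-6

Prim's algorithm from 1:
Step 1: cheapest edge leaving the tree is 1—3 (5); add 3.
Step 2: cheapest edge leaving the tree is 3—5 (3); add 5.
Step 3: cheapest edge leaving the tree is 4—5 (4); add 4.
Step 4: cheapest edge leaving the tree is 5—6 (5); add 6.
Step 5: cheapest edge leaving the tree is 2—4 (6); add 2.
The 4th edge added is 5—6.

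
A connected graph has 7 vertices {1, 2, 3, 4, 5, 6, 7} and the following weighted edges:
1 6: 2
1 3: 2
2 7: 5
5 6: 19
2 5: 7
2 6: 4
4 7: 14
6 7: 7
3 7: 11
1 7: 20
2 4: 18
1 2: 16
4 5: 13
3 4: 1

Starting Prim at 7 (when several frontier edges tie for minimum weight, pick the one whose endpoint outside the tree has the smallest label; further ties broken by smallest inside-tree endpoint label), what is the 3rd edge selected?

Prim, starting at 7.
Step 1: frontier [2 7 5, 6 7 7, 3 7 11, 4 7 14, 1 7 20] → take 2 7 (5); add 2.
Step 2: frontier [2 6 4, 2 5 7, 1 2 16, 2 4 18, 6 7 7, 3 7 11, 4 7 14, 1 7 20] → take 2 6 (4); add 6.
Step 3: frontier [2 5 7, 1 2 16, 2 4 18, 1 6 2, 5 6 19, 3 7 11, 4 7 14, 1 7 20] → take 1 6 (2); add 1.
Step 4: frontier [1 3 2, 2 5 7, 2 4 18, 5 6 19, 3 7 11, 4 7 14] → take 1 3 (2); add 3.
Step 5: frontier [2 5 7, 2 4 18, 3 4 1, 5 6 19, 4 7 14] → take 3 4 (1); add 4.
Step 6: frontier [2 5 7, 4 5 13, 5 6 19] → take 2 5 (7); add 5.
The 3rd edge added is 1 6.

1-6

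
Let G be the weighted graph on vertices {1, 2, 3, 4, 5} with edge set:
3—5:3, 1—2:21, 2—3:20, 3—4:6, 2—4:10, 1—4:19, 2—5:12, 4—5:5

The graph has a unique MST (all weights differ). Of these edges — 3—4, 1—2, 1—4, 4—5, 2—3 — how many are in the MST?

2

Kruskal: consider edges lightest-first.
3—5 (3): add — endpoints in different components.
4—5 (5): add — endpoints in different components.
3—4 (6): skip — 3 and 4 already connected.
2—4 (10): add — endpoints in different components.
2—5 (12): skip — 2 and 5 already connected.
1—4 (19): add — endpoints in different components.
MST edge set: {3—5, 4—5, 2—4, 1—4}.
Of the listed edges, {1—4, 4—5} are in the MST → 2.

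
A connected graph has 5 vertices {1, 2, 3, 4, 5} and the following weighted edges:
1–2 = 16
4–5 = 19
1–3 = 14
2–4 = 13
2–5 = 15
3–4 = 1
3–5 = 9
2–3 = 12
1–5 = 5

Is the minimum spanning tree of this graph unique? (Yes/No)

Yes

Kruskal's algorithm — process edges by increasing weight (ties by edge label):
3–4 (1): add. Components now {1} {2} {3,4} {5}
1–5 (5): add. Components now {1,5} {2} {3,4}
3–5 (9): add. Components now {1,3,4,5} {2}
2–3 (12): add. Components now {1,2,3,4,5}
Every non-tree edge has weight strictly greater than the heaviest edge on the tree path between its endpoints, so the MST is unique.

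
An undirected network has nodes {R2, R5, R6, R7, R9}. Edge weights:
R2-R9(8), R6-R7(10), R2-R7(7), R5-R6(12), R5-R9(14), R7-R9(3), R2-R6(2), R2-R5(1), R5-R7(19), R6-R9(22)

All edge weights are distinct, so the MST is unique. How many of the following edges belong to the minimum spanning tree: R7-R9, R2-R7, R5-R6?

2

Sort edges by weight, then run Kruskal:
R2-R5 (1): add. Components now {R6} {R2,R5} {R7} {R9}
R2-R6 (2): add. Components now {R2,R5,R6} {R7} {R9}
R7-R9 (3): add. Components now {R2,R5,R6} {R7,R9}
R2-R7 (7): add. Components now {R2,R5,R6,R7,R9}
MST edge set: {R2-R5, R2-R6, R7-R9, R2-R7}.
Of the listed edges, {R7-R9, R2-R7} are in the MST → 2.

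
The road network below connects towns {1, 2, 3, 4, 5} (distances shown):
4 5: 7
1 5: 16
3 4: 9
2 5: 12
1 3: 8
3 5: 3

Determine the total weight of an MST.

30

Prim, starting at 3.
Step 1: frontier [3 5 3, 1 3 8, 3 4 9] → take 3 5 (3); add 5.
Step 2: frontier [1 3 8, 3 4 9, 4 5 7, 2 5 12, 1 5 16] → take 4 5 (7); add 4.
Step 3: frontier [1 3 8, 2 5 12, 1 5 16] → take 1 3 (8); add 1.
Step 4: frontier [2 5 12] → take 2 5 (12); add 2.
MST edges: 3 5, 4 5, 1 3, 2 5; total weight 3+7+8+12 = 30.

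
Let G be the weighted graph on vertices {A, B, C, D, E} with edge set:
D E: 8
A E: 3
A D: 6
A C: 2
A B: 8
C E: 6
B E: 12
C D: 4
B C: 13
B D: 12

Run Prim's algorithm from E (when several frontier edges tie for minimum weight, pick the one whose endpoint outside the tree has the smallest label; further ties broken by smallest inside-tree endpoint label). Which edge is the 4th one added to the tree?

A-B

Prim's algorithm from E:
Step 1: cheapest edge leaving the tree is A E (3); add A.
Step 2: cheapest edge leaving the tree is A C (2); add C.
Step 3: cheapest edge leaving the tree is C D (4); add D.
Step 4: cheapest edge leaving the tree is A B (8); add B.
The 4th edge added is A B.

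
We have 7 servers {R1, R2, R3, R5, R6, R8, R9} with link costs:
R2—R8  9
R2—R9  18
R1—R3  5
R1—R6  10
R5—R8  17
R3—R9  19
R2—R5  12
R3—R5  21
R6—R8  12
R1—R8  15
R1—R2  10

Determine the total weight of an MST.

64

Kruskal: consider edges lightest-first.
R1—R3 (5): add — endpoints in different components.
R2—R8 (9): add — endpoints in different components.
R1—R2 (10): add — endpoints in different components.
R1—R6 (10): add — endpoints in different components.
R2—R5 (12): add — endpoints in different components.
R6—R8 (12): skip — R8 and R6 already connected.
R1—R8 (15): skip — R8 and R1 already connected.
R5—R8 (17): skip — R8 and R5 already connected.
R2—R9 (18): add — endpoints in different components.
MST edges: R1—R3, R2—R8, R1—R2, R1—R6, R2—R5, R2—R9; total weight 5+9+10+10+12+18 = 64.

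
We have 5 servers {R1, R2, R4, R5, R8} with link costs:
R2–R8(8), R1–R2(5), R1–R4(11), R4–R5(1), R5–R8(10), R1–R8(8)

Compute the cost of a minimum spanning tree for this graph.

24

Kruskal: consider edges lightest-first.
R4–R5 (1): add. Components now {R4,R5} {R2} {R8} {R1}
R1–R2 (5): add. Components now {R4,R5} {R1,R2} {R8}
R1–R8 (8): add. Components now {R4,R5} {R1,R2,R8}
R2–R8 (8): skip — R2 and R8 already connected.
R5–R8 (10): add. Components now {R1,R2,R4,R5,R8}
MST edges: R4–R5, R1–R2, R1–R8, R5–R8; total weight 1+5+8+10 = 24.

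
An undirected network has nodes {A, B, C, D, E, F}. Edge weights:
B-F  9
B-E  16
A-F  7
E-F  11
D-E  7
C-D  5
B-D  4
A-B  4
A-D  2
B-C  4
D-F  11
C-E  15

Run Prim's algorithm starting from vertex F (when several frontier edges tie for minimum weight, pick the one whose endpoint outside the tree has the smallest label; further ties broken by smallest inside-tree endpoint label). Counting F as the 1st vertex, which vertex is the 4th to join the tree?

Grow the tree from F using Prim:
Step 1: cheapest edge leaving the tree is A-F (7); add A.
Step 2: cheapest edge leaving the tree is A-D (2); add D.
Step 3: cheapest edge leaving the tree is A-B (4); add B.
Step 4: cheapest edge leaving the tree is B-C (4); add C.
Step 5: cheapest edge leaving the tree is D-E (7); add E.
Vertex order: F, A, D, B, C, E. The 4th vertex is B.

B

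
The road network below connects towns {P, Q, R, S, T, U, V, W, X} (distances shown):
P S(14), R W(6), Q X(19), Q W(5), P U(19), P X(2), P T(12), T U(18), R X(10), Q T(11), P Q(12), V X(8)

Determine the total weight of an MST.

74

Grow the tree from X using Prim:
Step 1: cheapest edge leaving the tree is P X (2); add P.
Step 2: cheapest edge leaving the tree is V X (8); add V.
Step 3: cheapest edge leaving the tree is R X (10); add R.
Step 4: cheapest edge leaving the tree is R W (6); add W.
Step 5: cheapest edge leaving the tree is Q W (5); add Q.
Step 6: cheapest edge leaving the tree is Q T (11); add T.
Step 7: cheapest edge leaving the tree is P S (14); add S.
Step 8: cheapest edge leaving the tree is T U (18); add U.
MST edges: P X, V X, R X, R W, Q W, Q T, P S, T U; total weight 2+8+10+6+5+11+14+18 = 74.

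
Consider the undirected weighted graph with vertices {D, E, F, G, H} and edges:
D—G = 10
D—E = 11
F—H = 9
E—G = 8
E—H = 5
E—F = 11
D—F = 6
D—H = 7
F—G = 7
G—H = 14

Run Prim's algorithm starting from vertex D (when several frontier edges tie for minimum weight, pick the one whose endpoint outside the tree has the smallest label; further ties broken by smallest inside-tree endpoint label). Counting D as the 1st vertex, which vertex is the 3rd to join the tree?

G

Prim's algorithm from D:
Step 1: cheapest edge leaving the tree is D—F (6); add F.
Step 2: cheapest edge leaving the tree is F—G (7); add G.
Step 3: cheapest edge leaving the tree is D—H (7); add H.
Step 4: cheapest edge leaving the tree is E—H (5); add E.
Vertex order: D, F, G, H, E. The 3rd vertex is G.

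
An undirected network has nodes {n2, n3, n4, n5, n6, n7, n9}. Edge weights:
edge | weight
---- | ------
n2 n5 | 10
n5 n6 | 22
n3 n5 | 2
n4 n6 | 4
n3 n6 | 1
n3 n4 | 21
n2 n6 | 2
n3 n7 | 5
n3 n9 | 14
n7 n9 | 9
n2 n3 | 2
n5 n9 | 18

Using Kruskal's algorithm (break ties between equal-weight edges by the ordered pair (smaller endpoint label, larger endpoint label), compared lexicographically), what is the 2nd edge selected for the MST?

n2-n3

Kruskal's algorithm — process edges by increasing weight (ties by edge label):
n3 n6 (1): add. Components now {n3,n6} {n5} {n2} {n9} {n7} {n4}
n2 n3 (2): add. Components now {n2,n3,n6} {n5} {n9} {n7} {n4}
n2 n6 (2): skip — n6 and n2 already connected.
n3 n5 (2): add. Components now {n2,n3,n5,n6} {n9} {n7} {n4}
n4 n6 (4): add. Components now {n2,n3,n4,n5,n6} {n9} {n7}
n3 n7 (5): add. Components now {n2,n3,n4,n5,n6,n7} {n9}
n7 n9 (9): add. Components now {n2,n3,n4,n5,n6,n7,n9}
The 2nd edge added is n2 n3.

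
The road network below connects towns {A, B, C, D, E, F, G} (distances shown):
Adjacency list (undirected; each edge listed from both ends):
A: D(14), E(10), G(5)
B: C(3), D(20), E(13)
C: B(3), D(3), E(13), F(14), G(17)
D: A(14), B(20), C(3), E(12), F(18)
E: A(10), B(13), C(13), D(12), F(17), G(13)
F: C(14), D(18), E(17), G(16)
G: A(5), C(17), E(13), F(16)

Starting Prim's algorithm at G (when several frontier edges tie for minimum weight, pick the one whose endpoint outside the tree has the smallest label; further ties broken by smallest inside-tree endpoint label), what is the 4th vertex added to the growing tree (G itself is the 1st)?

Grow the tree from G using Prim:
Step 1: cheapest edge leaving the tree is A—G (5); add A.
Step 2: cheapest edge leaving the tree is A—E (10); add E.
Step 3: cheapest edge leaving the tree is D—E (12); add D.
Step 4: cheapest edge leaving the tree is C—D (3); add C.
Step 5: cheapest edge leaving the tree is B—C (3); add B.
Step 6: cheapest edge leaving the tree is C—F (14); add F.
Vertex order: G, A, E, D, C, B, F. The 4th vertex is D.

D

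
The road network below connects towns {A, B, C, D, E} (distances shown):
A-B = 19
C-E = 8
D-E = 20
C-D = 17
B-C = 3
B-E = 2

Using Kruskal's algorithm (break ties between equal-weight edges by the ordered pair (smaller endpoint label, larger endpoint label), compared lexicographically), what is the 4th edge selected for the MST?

A-B

Kruskal's algorithm — process edges by increasing weight (ties by edge label):
B-E (2): add. Components now {A} {B,E} {C} {D}
B-C (3): add. Components now {A} {B,C,E} {D}
C-E (8): skip — C and E already connected.
C-D (17): add. Components now {A} {B,C,D,E}
A-B (19): add. Components now {A,B,C,D,E}
The 4th edge added is A-B.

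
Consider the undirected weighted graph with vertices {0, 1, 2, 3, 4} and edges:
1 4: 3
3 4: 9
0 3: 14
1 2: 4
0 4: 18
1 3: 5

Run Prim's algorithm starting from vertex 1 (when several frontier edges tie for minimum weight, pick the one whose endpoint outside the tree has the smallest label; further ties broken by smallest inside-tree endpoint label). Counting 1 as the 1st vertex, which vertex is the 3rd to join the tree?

2

Grow the tree from 1 using Prim:
Step 1: cheapest edge leaving the tree is 1 4 (3); add 4.
Step 2: cheapest edge leaving the tree is 1 2 (4); add 2.
Step 3: cheapest edge leaving the tree is 1 3 (5); add 3.
Step 4: cheapest edge leaving the tree is 0 3 (14); add 0.
Vertex order: 1, 4, 2, 3, 0. The 3rd vertex is 2.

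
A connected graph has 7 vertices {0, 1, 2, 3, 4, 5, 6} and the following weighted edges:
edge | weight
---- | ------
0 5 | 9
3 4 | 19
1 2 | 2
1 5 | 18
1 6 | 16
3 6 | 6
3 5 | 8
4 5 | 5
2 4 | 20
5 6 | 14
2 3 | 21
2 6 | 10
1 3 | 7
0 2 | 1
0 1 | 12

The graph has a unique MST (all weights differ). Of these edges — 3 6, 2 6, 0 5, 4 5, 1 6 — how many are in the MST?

2

Sort edges by weight, then run Kruskal:
0 2 (1): add — endpoints in different components.
1 2 (2): add — endpoints in different components.
4 5 (5): add — endpoints in different components.
3 6 (6): add — endpoints in different components.
1 3 (7): add — endpoints in different components.
3 5 (8): add — endpoints in different components.
MST edge set: {0 2, 1 2, 4 5, 3 6, 1 3, 3 5}.
Of the listed edges, {3 6, 4 5} are in the MST → 2.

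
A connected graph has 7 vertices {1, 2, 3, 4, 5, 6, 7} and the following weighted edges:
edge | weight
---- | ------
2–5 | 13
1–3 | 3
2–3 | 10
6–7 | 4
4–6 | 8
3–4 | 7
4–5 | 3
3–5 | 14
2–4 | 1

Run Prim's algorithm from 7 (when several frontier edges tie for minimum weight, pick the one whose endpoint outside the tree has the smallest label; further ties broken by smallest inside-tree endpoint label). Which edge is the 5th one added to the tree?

3-4

Prim, starting at 7.
Step 1: cheapest edge leaving the tree is 6–7 (4); add 6.
Step 2: cheapest edge leaving the tree is 4–6 (8); add 4.
Step 3: cheapest edge leaving the tree is 2–4 (1); add 2.
Step 4: cheapest edge leaving the tree is 4–5 (3); add 5.
Step 5: cheapest edge leaving the tree is 3–4 (7); add 3.
Step 6: cheapest edge leaving the tree is 1–3 (3); add 1.
The 5th edge added is 3–4.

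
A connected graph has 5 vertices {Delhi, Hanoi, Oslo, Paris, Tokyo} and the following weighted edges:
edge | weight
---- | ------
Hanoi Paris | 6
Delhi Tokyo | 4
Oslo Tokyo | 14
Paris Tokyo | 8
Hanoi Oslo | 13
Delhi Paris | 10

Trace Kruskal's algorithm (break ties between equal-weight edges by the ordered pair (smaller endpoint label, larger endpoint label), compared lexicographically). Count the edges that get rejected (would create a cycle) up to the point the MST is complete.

1

Sort edges by weight, then run Kruskal:
Delhi Tokyo (4): add — endpoints in different components.
Hanoi Paris (6): add — endpoints in different components.
Paris Tokyo (8): add — endpoints in different components.
Delhi Paris (10): skip — Delhi and Paris already connected.
Hanoi Oslo (13): add — endpoints in different components.
Edges rejected before the tree was complete: 1.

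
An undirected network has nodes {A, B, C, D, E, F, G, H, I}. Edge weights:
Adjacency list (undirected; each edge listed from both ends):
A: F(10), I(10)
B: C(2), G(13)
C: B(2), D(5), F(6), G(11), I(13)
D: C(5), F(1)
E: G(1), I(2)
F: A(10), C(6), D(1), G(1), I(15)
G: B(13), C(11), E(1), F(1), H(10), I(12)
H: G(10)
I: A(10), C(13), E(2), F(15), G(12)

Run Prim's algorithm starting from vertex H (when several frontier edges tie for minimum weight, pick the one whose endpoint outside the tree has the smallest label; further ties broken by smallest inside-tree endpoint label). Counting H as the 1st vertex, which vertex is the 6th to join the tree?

Grow the tree from H using Prim:
Step 1: cheapest edge leaving the tree is G–H (10); add G.
Step 2: cheapest edge leaving the tree is E–G (1); add E.
Step 3: cheapest edge leaving the tree is F–G (1); add F.
Step 4: cheapest edge leaving the tree is D–F (1); add D.
Step 5: cheapest edge leaving the tree is E–I (2); add I.
Step 6: cheapest edge leaving the tree is C–D (5); add C.
Step 7: cheapest edge leaving the tree is B–C (2); add B.
Step 8: cheapest edge leaving the tree is A–F (10); add A.
Vertex order: H, G, E, F, D, I, C, B, A. The 6th vertex is I.

I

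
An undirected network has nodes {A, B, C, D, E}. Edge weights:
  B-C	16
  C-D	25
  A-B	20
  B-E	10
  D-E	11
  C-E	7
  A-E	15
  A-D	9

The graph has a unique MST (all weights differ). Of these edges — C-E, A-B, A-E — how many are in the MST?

Sort edges by weight, then run Kruskal:
C-E (7): add. Components now {A} {B} {C,E} {D}
A-D (9): add. Components now {A,D} {B} {C,E}
B-E (10): add. Components now {A,D} {B,C,E}
D-E (11): add. Components now {A,B,C,D,E}
MST edge set: {C-E, A-D, B-E, D-E}.
Of the listed edges, {C-E} are in the MST → 1.

1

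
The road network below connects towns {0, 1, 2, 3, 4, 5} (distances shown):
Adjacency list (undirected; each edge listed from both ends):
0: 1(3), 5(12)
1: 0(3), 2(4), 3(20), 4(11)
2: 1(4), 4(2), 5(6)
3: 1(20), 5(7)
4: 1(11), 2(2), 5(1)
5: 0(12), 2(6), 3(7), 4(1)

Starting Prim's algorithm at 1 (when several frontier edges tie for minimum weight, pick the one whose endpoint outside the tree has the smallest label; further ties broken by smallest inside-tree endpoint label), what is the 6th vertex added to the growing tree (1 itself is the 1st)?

Grow the tree from 1 using Prim:
Step 1: frontier [0 1 3, 1 2 4, 1 4 11, 1 3 20] → take 0 1 (3); add 0.
Step 2: frontier [0 5 12, 1 2 4, 1 4 11, 1 3 20] → take 1 2 (4); add 2.
Step 3: frontier [0 5 12, 1 4 11, 1 3 20, 2 4 2, 2 5 6] → take 2 4 (2); add 4.
Step 4: frontier [0 5 12, 1 3 20, 2 5 6, 4 5 1] → take 4 5 (1); add 5.
Step 5: frontier [1 3 20, 3 5 7] → take 3 5 (7); add 3.
Vertex order: 1, 0, 2, 4, 5, 3. The 6th vertex is 3.

3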